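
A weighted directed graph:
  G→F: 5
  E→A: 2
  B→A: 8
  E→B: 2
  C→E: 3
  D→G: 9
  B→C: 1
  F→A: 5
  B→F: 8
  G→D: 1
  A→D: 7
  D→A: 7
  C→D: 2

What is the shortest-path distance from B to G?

12

Candidate routes:
B - C - D - G: 1 + 2 + 9 = 12
B - C - E - A - D - G: 1 + 3 + 2 + 7 + 9 = 22
B - F - A - D - G: 8 + 5 + 7 + 9 = 29
B - A - D - G: 8 + 7 + 9 = 24
The minimum is 12.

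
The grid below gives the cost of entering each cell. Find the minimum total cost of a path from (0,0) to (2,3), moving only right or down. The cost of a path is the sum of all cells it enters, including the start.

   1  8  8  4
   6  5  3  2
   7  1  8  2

19

Path [0,0] → [1,0] → [1,1] → [1,2] → [1,3] → [2,3]: 1 + 6 + 5 + 3 + 2 + 2 = 19.
For comparison, the top-then-right route costs 25.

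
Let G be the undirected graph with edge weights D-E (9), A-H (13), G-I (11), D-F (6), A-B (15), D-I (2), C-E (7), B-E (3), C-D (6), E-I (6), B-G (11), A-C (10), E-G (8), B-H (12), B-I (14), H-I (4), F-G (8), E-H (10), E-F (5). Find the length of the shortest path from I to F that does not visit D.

11

Comparing a few candidate routes:
I → G → F: 11 + 8 = 19
I → E → F: 6 + 5 = 11
I → H → E → F: 4 + 10 + 5 = 19
Best route has total 11.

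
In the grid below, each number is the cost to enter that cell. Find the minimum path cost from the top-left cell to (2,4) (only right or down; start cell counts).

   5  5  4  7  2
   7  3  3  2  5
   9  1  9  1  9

28

Cheapest: (0,0) (0,1) (1,1) (1,2) (1,3) (2,3) (2,4)
  5 + 5 + 3 + 3 + 2 + 1 + 9 = 28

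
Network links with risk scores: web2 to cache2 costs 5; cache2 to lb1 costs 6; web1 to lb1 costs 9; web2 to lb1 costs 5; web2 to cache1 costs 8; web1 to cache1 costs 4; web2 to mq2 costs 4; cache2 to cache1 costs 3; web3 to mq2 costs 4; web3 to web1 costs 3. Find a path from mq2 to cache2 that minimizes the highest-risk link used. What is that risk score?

Some routes from mq2 to cache2:
mq2 → web2 → lb1 → cache2: max(4, 5, 6) = 6
mq2 → web2 → cache2: max(4, 5) = 5
mq2 → web3 → web1 → cache1 → cache2: max(4, 3, 4, 3) = 4
Smallest bottleneck: 4.

4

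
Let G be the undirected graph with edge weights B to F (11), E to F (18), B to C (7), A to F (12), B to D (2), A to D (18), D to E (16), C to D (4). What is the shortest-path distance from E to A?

30

Candidate routes:
E → F → B → C → D → A: 18 + 11 + 7 + 4 + 18 = 58
E → F → B → D → A: 18 + 11 + 2 + 18 = 49
E → F → A: 18 + 12 = 30
E → D → B → F → A: 16 + 2 + 11 + 12 = 41
E → D → C → B → F → A: 16 + 4 + 7 + 11 + 12 = 50
E → D → A: 16 + 18 = 34
Best route has total 30.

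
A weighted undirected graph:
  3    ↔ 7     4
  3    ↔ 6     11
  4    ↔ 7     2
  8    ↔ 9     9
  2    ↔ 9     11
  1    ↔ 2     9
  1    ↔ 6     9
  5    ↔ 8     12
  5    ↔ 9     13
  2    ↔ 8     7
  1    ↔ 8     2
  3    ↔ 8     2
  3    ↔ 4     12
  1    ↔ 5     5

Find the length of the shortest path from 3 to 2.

Checking several routes:
3→8→9→2: 2 + 9 + 11 = 22
3→8→2: 2 + 7 = 9
3→8→1→2: 2 + 2 + 9 = 13
Shortest: 9.

9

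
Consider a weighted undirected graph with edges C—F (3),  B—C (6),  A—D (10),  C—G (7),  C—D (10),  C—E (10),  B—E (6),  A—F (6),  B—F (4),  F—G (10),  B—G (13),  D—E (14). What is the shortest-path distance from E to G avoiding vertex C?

Routes from E to G avoiding C:
E - B - F - G: 6 + 4 + 10 = 20
E - D - A - F - G: 14 + 10 + 6 + 10 = 40
E - B - G: 6 + 13 = 19
E - D - A - F - B - G: 14 + 10 + 6 + 4 + 13 = 47
The minimum is 19.

19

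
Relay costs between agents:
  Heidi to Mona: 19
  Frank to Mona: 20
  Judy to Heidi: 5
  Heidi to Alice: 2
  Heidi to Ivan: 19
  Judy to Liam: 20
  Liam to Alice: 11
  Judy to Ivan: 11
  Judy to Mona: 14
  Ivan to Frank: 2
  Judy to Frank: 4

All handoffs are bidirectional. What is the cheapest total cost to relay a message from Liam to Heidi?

Checking several routes:
Liam-Judy-Ivan-Heidi: 20 + 11 + 19 = 50
Liam-Alice-Heidi: 11 + 2 = 13
Liam-Judy-Frank-Ivan-Heidi: 20 + 4 + 2 + 19 = 45
Liam-Judy-Mona-Heidi: 20 + 14 + 19 = 53
Liam-Judy-Heidi: 20 + 5 = 25
Best route has total 13.

13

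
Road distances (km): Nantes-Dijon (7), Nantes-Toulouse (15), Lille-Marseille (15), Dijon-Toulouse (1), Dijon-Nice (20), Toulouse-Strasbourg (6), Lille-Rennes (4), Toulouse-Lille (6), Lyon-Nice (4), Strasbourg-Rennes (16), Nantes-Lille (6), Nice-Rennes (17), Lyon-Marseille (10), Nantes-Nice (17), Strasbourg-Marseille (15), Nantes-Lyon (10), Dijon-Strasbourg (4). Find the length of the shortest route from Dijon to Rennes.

11

Checking several routes:
Dijon→Toulouse→Nantes→Lille→Rennes: 1 + 15 + 6 + 4 = 26
Dijon→Strasbourg→Toulouse→Lille→Rennes: 4 + 6 + 6 + 4 = 20
Dijon→Nantes→Lille→Rennes: 7 + 6 + 4 = 17
Dijon→Strasbourg→Rennes: 4 + 16 = 20
Dijon→Toulouse→Strasbourg→Rennes: 1 + 6 + 16 = 23
Dijon→Toulouse→Lille→Rennes: 1 + 6 + 4 = 11
Shortest: 11 km.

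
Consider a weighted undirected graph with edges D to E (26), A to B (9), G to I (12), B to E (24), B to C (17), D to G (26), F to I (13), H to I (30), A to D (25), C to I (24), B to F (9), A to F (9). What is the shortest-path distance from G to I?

Comparing a few candidate routes:
G→D→A→B→C→I: 26 + 25 + 9 + 17 + 24 = 101
G→I: 12
G→D→A→B→F→I: 26 + 25 + 9 + 9 + 13 = 82
G→D→E→B→F→I: 26 + 26 + 24 + 9 + 13 = 98
G→D→A→F→I: 26 + 25 + 9 + 13 = 73
The minimum is 12.

12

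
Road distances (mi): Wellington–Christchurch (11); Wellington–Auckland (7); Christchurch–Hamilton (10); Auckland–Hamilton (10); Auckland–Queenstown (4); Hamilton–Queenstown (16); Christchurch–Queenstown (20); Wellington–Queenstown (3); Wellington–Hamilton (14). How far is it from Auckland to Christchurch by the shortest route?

Checking several routes:
Auckland → Hamilton → Christchurch: 10 + 10 = 20
Auckland → Queenstown → Christchurch: 4 + 20 = 24
Auckland → Queenstown → Wellington → Christchurch: 4 + 3 + 11 = 18
Auckland → Wellington → Queenstown → Christchurch: 7 + 3 + 20 = 30
Auckland → Wellington → Christchurch: 7 + 11 = 18
Shortest: 18 mi.

18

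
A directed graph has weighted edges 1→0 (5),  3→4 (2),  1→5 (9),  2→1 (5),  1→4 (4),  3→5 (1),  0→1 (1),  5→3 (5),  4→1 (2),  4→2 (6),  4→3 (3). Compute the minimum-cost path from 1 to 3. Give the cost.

7

Paths from 1 to 3:
1 - 4 - 3: 4 + 3 = 7
1 - 5 - 3: 9 + 5 = 14
Best route has total 7.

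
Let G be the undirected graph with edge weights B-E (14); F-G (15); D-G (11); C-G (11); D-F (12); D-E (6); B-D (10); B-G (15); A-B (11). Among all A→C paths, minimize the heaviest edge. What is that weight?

Comparing a few candidate routes:
A - B - E - D - F - G - C: max(11, 14, 6, 12, 15, 11) = 15
A - B - D - G - C: max(11, 10, 11, 11) = 11
A - B - D - F - G - C: max(11, 10, 12, 15, 11) = 15
A - B - E - D - G - C: max(11, 14, 6, 11, 11) = 14
Smallest bottleneck: 11.

11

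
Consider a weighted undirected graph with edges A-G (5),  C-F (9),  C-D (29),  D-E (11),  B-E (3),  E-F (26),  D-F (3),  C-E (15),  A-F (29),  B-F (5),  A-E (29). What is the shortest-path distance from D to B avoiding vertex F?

Routes from D to B avoiding F:
D-C-E-B: 29 + 15 + 3 = 47
D-E-B: 11 + 3 = 14
Best route has total 14.

14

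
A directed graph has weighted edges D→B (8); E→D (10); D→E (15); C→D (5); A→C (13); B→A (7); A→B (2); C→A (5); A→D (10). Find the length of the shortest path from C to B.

7

Paths from C to B:
C -> D -> B: 5 + 8 = 13
C -> A -> B: 5 + 2 = 7
C -> A -> D -> B: 5 + 10 + 8 = 23
Shortest: 7.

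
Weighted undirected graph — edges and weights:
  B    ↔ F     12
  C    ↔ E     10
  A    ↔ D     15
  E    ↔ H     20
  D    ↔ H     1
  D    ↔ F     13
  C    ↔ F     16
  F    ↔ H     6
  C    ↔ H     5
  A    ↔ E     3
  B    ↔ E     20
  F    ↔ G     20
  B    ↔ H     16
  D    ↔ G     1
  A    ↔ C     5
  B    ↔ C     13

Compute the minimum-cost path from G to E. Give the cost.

Checking several routes:
G → D → H → C → A → E: 1 + 1 + 5 + 5 + 3 = 15
G → D → A → E: 1 + 15 + 3 = 19
G → D → H → E: 1 + 1 + 20 = 22
G → D → A → C → E: 1 + 15 + 5 + 10 = 31
G → D → H → C → E: 1 + 1 + 5 + 10 = 17
Shortest: 15.

15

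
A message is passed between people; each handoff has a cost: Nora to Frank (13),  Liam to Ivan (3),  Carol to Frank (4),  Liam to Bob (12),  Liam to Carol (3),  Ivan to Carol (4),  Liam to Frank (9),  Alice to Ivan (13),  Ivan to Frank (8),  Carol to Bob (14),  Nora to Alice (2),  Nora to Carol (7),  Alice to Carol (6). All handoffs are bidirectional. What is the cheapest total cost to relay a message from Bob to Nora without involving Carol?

Routes from Bob to Nora avoiding Carol:
Bob - Liam - Ivan - Alice - Nora: 12 + 3 + 13 + 2 = 30
Bob - Liam - Ivan - Frank - Nora: 12 + 3 + 8 + 13 = 36
Bob - Liam - Frank - Nora: 12 + 9 + 13 = 34
Bob - Liam - Frank - Ivan - Alice - Nora: 12 + 9 + 8 + 13 + 2 = 44
Best route has total 30.

30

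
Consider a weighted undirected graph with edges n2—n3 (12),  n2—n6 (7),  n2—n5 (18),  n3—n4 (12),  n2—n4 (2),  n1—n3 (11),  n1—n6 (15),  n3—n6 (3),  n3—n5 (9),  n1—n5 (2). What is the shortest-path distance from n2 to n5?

18

Comparing a few candidate routes:
n2 - n6 - n3 - n5: 7 + 3 + 9 = 19
n2 - n5: 18
n2 - n3 - n5: 12 + 9 = 21
n2 - n4 - n3 - n5: 2 + 12 + 9 = 23
n2 - n6 - n3 - n1 - n5: 7 + 3 + 11 + 2 = 23
n2 - n6 - n1 - n5: 7 + 15 + 2 = 24
Shortest: 18.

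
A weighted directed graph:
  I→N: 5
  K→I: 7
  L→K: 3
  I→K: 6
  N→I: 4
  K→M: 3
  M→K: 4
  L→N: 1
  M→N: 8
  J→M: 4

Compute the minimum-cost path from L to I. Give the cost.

Paths from L to I:
L→K→M→N→I: 3 + 3 + 8 + 4 = 18
L→N→I: 1 + 4 = 5
L→K→I: 3 + 7 = 10
Best route has total 5.

5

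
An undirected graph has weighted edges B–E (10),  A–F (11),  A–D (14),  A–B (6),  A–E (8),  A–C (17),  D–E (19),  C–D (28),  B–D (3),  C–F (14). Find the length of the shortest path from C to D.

A few of the C→D routes:
C→A→B→D: 17 + 6 + 3 = 26
C→F→A→B→D: 14 + 11 + 6 + 3 = 34
C→A→E→B→D: 17 + 8 + 10 + 3 = 38
C→D: 28
C→A→D: 17 + 14 = 31
Shortest: 26.

26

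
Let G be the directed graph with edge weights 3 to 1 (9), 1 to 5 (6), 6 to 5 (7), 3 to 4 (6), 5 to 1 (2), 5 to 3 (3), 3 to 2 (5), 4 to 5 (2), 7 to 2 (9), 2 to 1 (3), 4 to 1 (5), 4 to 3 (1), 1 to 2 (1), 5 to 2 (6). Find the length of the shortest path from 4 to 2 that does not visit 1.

6

Routes from 4 to 2 avoiding 1:
4 - 5 - 3 - 2: 2 + 3 + 5 = 10
4 - 5 - 2: 2 + 6 = 8
4 - 3 - 2: 1 + 5 = 6
Best route has total 6.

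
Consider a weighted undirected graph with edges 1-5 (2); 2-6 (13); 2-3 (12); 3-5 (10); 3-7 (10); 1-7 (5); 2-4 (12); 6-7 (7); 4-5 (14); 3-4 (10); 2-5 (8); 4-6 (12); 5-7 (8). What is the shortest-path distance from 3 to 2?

12

Comparing a few candidate routes:
3 → 7 → 5 → 2: 10 + 8 + 8 = 26
3 → 4 → 2: 10 + 12 = 22
3 → 5 → 2: 10 + 8 = 18
3 → 7 → 1 → 5 → 2: 10 + 5 + 2 + 8 = 25
3 → 2: 12
The minimum is 12.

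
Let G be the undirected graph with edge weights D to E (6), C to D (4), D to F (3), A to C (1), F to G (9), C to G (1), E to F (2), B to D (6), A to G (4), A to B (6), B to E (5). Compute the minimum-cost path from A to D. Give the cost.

Some routes from A to D:
A-C-D: 1 + 4 = 5
A-C-G-F-D: 1 + 1 + 9 + 3 = 14
A-G-C-D: 4 + 1 + 4 = 9
A-B-D: 6 + 6 = 12
The minimum is 5.

5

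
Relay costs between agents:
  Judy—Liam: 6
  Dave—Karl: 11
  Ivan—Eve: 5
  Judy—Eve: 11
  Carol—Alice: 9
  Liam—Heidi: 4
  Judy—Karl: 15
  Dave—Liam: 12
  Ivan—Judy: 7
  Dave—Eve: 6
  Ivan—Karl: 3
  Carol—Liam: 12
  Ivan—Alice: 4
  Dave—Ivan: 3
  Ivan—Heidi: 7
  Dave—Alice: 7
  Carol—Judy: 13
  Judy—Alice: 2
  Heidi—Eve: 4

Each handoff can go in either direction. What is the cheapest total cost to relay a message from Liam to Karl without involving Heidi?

15

A few of the Liam→Karl routes:
Liam -> Judy -> Alice -> Ivan -> Karl: 6 + 2 + 4 + 3 = 15
Liam -> Judy -> Ivan -> Karl: 6 + 7 + 3 = 16
Liam -> Dave -> Ivan -> Karl: 12 + 3 + 3 = 18
Shortest: 15.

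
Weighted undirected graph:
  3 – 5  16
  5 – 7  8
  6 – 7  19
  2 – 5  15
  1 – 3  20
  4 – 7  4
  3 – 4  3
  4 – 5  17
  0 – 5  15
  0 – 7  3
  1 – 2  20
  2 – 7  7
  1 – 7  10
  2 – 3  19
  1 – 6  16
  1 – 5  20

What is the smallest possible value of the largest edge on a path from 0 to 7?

3

Comparing a few candidate routes:
0 → 5 → 4 → 7: max(15, 17, 4) = 17
0 → 5 → 3 → 4 → 7: max(15, 16, 3, 4) = 16
0 → 5 → 2 → 7: max(15, 15, 7) = 15
0 → 5 → 7: max(15, 8) = 15
0 → 7: max(3) = 3
The minimum achievable maximum is 3.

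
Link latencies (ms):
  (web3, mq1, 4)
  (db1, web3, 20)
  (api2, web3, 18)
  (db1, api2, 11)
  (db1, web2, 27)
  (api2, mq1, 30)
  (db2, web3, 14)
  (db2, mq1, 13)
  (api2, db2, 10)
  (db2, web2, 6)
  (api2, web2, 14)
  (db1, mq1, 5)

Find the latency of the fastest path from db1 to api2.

Checking several routes:
db1→mq1→db2→api2: 5 + 13 + 10 = 28
db1→web3→api2: 20 + 18 = 38
db1→mq1→web3→db2→api2: 5 + 4 + 14 + 10 = 33
db1→mq1→web3→api2: 5 + 4 + 18 = 27
db1→api2: 11
db1→mq1→api2: 5 + 30 = 35
Best route has total 11 ms.

11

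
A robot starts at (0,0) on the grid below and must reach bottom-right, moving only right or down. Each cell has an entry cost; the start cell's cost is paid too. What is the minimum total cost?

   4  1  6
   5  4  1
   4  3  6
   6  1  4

17

One optimal route is (0,0) -> (0,1) -> (1,1) -> (2,1) -> (3,1) -> (3,2).
Its cost is 4 + 1 + 4 + 3 + 1 + 4 = 17.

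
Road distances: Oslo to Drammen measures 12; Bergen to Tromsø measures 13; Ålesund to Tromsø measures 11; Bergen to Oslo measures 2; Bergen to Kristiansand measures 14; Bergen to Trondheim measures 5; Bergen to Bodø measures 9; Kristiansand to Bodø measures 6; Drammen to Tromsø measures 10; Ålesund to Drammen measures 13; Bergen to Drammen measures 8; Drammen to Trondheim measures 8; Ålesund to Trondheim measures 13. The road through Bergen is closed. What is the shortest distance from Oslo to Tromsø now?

Paths from Oslo to Tromsø avoiding Bergen:
Oslo → Drammen → Ålesund → Tromsø: 12 + 13 + 11 = 36
Oslo → Drammen → Tromsø: 12 + 10 = 22
Oslo → Drammen → Trondheim → Ålesund → Tromsø: 12 + 8 + 13 + 11 = 44
Shortest: 22.

22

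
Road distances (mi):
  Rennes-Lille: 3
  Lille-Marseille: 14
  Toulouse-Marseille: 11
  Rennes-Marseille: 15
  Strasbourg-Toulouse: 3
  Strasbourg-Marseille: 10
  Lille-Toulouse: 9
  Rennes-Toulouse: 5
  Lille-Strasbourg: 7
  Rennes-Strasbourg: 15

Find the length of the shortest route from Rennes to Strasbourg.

8

A few of the Rennes→Strasbourg routes:
Rennes-Toulouse-Strasbourg: 5 + 3 = 8
Rennes-Lille-Toulouse-Strasbourg: 3 + 9 + 3 = 15
Rennes-Toulouse-Lille-Strasbourg: 5 + 9 + 7 = 21
Rennes-Lille-Strasbourg: 3 + 7 = 10
Rennes-Strasbourg: 15
Shortest: 8 mi.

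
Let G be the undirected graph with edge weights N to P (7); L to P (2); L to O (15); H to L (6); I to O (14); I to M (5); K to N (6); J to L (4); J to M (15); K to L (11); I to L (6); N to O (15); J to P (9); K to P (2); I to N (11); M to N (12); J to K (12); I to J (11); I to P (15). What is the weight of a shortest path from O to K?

19

A few of the O→K routes:
O→N→K: 15 + 6 = 21
O→L→K: 15 + 11 = 26
O→L→P→K: 15 + 2 + 2 = 19
O→N→P→K: 15 + 7 + 2 = 24
O→I→L→P→K: 14 + 6 + 2 + 2 = 24
Shortest: 19.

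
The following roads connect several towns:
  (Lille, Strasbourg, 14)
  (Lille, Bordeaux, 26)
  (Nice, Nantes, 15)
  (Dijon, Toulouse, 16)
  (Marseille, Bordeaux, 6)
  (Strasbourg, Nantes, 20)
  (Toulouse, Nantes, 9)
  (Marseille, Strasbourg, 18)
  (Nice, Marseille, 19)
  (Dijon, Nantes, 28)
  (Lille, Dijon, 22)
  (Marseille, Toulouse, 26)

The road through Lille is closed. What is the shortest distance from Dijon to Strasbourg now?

Checking several routes:
Dijon→Nantes→Strasbourg: 28 + 20 = 48
Dijon→Toulouse→Nantes→Strasbourg: 16 + 9 + 20 = 45
Dijon→Toulouse→Marseille→Strasbourg: 16 + 26 + 18 = 60
Dijon→Nantes→Toulouse→Marseille→Strasbourg: 28 + 9 + 26 + 18 = 81
Dijon→Nantes→Nice→Marseille→Strasbourg: 28 + 15 + 19 + 18 = 80
Dijon→Toulouse→Nantes→Nice→Marseille→Strasbourg: 16 + 9 + 15 + 19 + 18 = 77
The minimum is 45.

45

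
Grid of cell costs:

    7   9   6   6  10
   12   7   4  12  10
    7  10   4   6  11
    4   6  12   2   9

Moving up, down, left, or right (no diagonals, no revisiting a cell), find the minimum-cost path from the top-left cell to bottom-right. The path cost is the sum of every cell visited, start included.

47

Cheapest: [0,0] -> [0,1] -> [0,2] -> [1,2] -> [2,2] -> [2,3] -> [3,3] -> [3,4]
  7 + 9 + 6 + 4 + 4 + 6 + 2 + 9 = 47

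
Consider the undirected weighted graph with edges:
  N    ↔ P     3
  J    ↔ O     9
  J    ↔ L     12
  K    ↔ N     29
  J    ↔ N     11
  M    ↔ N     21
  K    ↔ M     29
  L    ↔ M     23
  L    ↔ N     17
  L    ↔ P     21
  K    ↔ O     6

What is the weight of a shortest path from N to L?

17

Some routes from N to L:
N → L: 17
N → M → L: 21 + 23 = 44
N → P → L: 3 + 21 = 24
N → J → L: 11 + 12 = 23
Shortest: 17.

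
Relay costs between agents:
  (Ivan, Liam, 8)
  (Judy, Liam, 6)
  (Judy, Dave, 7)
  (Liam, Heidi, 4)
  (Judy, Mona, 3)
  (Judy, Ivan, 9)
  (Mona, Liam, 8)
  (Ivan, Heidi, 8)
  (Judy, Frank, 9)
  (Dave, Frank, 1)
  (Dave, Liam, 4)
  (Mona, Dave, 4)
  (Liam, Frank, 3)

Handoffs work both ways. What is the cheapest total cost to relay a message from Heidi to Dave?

Comparing a few candidate routes:
Heidi -> Liam -> Judy -> Dave: 4 + 6 + 7 = 17
Heidi -> Liam -> Frank -> Dave: 4 + 3 + 1 = 8
Heidi -> Liam -> Mona -> Dave: 4 + 8 + 4 = 16
Heidi -> Ivan -> Liam -> Dave: 8 + 8 + 4 = 20
Heidi -> Liam -> Dave: 4 + 4 = 8
Heidi -> Liam -> Judy -> Mona -> Dave: 4 + 6 + 3 + 4 = 17
Best route has total 8.

8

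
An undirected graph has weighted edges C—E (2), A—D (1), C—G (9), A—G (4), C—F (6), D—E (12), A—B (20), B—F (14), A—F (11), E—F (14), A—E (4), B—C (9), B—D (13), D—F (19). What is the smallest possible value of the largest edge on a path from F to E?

Comparing a few candidate routes:
F → A → D → E: max(11, 1, 12) = 12
F → A → E: max(11, 4) = 11
F → C → G → A → D → E: max(6, 9, 4, 1, 12) = 12
F → C → E: max(6, 2) = 6
F → A → G → C → E: max(11, 4, 9, 2) = 11
F → C → G → A → E: max(6, 9, 4, 4) = 9
Smallest bottleneck: 6.

6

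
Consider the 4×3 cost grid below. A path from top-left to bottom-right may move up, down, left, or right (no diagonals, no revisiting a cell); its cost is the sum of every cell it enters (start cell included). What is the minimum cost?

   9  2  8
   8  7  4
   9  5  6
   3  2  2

27

Cheapest: [0,0] [0,1] [1,1] [2,1] [3,1] [3,2]
  9 + 2 + 7 + 5 + 2 + 2 = 27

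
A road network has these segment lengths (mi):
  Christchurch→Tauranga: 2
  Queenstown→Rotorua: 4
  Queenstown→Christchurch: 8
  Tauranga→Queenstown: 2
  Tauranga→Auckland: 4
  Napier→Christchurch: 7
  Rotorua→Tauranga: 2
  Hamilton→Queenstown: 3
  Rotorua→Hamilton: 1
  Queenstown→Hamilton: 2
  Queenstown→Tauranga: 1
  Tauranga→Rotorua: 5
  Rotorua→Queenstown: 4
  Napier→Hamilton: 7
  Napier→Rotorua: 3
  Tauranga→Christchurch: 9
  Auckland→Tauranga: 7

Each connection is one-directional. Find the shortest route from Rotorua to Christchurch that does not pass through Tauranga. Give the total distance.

12

Paths from Rotorua to Christchurch avoiding Tauranga:
Rotorua -> Hamilton -> Queenstown -> Christchurch: 1 + 3 + 8 = 12
Rotorua -> Queenstown -> Christchurch: 4 + 8 = 12
Shortest: 12 mi.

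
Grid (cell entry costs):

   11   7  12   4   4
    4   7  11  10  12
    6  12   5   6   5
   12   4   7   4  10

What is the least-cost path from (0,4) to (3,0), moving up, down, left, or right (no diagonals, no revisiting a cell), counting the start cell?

Best path: [0,4] [0,3] [1,3] [2,3] [3,3] [3,2] [3,1] [3,0]
Cost: 4 + 4 + 10 + 6 + 4 + 7 + 4 + 12 = 51

51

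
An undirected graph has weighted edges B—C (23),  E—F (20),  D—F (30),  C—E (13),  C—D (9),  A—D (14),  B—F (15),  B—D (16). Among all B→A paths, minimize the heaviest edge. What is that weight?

16

Checking several routes:
B -> C -> D -> A: max(23, 9, 14) = 23
B -> D -> A: max(16, 14) = 16
B -> F -> E -> C -> D -> A: max(15, 20, 13, 9, 14) = 20
B -> C -> E -> F -> D -> A: max(23, 13, 20, 30, 14) = 30
Best route has worst link 16.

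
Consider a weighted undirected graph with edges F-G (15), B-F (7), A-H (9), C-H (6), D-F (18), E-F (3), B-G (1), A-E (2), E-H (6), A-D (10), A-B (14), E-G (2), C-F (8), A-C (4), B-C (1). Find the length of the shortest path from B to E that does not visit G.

Checking several routes:
B -> C -> A -> E: 1 + 4 + 2 = 7
B -> A -> E: 14 + 2 = 16
B -> C -> H -> A -> E: 1 + 6 + 9 + 2 = 18
B -> C -> H -> E: 1 + 6 + 6 = 13
B -> C -> F -> E: 1 + 8 + 3 = 12
B -> F -> E: 7 + 3 = 10
Shortest: 7.

7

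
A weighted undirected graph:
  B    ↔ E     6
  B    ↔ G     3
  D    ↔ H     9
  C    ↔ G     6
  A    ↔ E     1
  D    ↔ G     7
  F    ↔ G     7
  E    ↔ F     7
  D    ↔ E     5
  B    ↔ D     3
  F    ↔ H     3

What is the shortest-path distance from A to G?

Checking several routes:
A - E - B - G: 1 + 6 + 3 = 10
A - E - D - B - G: 1 + 5 + 3 + 3 = 12
A - E - D - G: 1 + 5 + 7 = 13
Shortest: 10.

10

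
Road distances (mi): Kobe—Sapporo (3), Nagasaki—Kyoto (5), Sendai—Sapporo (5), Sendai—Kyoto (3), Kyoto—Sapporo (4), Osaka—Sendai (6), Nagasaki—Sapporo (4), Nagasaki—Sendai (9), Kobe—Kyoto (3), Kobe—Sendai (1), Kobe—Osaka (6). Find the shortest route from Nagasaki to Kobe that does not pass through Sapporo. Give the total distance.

Comparing a few candidate routes:
Nagasaki-Sendai-Kobe: 9 + 1 = 10
Nagasaki-Sendai-Kyoto-Kobe: 9 + 3 + 3 = 15
Nagasaki-Kyoto-Kobe: 5 + 3 = 8
Nagasaki-Kyoto-Sendai-Kobe: 5 + 3 + 1 = 9
Best route has total 8 mi.

8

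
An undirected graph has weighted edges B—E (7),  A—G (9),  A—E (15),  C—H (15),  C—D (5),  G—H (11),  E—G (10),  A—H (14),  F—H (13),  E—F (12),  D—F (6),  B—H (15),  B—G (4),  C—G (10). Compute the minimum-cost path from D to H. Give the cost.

19

Some routes from D to H:
D - C - G - B - H: 5 + 10 + 4 + 15 = 34
D - F - H: 6 + 13 = 19
D - C - H: 5 + 15 = 20
D - C - G - H: 5 + 10 + 11 = 26
The minimum is 19.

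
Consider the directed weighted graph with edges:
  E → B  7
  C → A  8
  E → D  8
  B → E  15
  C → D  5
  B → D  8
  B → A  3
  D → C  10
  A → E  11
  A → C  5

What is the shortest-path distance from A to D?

10

Candidate routes:
A → E → B → D: 11 + 7 + 8 = 26
A → C → D: 5 + 5 = 10
A → E → D: 11 + 8 = 19
Shortest: 10.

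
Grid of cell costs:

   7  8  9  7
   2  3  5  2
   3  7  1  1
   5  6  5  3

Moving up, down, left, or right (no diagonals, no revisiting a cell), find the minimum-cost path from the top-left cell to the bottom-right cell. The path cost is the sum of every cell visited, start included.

Cheapest: r0c0 -> r1c0 -> r1c1 -> r1c2 -> r2c2 -> r2c3 -> r3c3
  7 + 2 + 3 + 5 + 1 + 1 + 3 = 22

22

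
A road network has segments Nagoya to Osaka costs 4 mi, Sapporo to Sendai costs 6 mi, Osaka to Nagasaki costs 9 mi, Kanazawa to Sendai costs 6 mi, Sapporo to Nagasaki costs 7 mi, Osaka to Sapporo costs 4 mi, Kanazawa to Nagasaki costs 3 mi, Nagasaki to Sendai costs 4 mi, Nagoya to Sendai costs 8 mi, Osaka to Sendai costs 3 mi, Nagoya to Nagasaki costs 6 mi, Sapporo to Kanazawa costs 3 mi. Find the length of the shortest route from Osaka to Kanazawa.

7

A few of the Osaka→Kanazawa routes:
Osaka - Sapporo - Kanazawa: 4 + 3 = 7
Osaka - Sendai - Nagasaki - Kanazawa: 3 + 4 + 3 = 10
Osaka - Sendai - Kanazawa: 3 + 6 = 9
Best route has total 7 mi.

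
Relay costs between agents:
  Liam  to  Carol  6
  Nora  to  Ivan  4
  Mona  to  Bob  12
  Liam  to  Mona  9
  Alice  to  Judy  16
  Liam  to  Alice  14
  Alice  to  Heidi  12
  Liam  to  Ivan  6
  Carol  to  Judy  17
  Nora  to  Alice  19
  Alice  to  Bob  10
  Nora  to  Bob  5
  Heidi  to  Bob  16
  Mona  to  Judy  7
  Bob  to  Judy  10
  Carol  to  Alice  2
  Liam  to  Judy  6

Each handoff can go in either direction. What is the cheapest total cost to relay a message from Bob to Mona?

12

Checking several routes:
Bob → Judy → Mona: 10 + 7 = 17
Bob → Judy → Liam → Mona: 10 + 6 + 9 = 25
Bob → Mona: 12
Bob → Nora → Ivan → Liam → Mona: 5 + 4 + 6 + 9 = 24
Bob → Alice → Carol → Liam → Mona: 10 + 2 + 6 + 9 = 27
Best route has total 12.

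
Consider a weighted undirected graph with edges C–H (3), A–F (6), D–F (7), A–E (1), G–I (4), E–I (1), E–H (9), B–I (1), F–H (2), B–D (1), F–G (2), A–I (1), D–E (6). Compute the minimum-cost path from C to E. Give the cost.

12

Checking several routes:
C - H - E: 3 + 9 = 12
C - H - F - G - I - A - E: 3 + 2 + 2 + 4 + 1 + 1 = 13
C - H - F - A - E: 3 + 2 + 6 + 1 = 12
C - H - F - G - I - E: 3 + 2 + 2 + 4 + 1 = 12
C - H - F - A - I - E: 3 + 2 + 6 + 1 + 1 = 13
C - H - F - D - B - I - E: 3 + 2 + 7 + 1 + 1 + 1 = 15
Best route has total 12.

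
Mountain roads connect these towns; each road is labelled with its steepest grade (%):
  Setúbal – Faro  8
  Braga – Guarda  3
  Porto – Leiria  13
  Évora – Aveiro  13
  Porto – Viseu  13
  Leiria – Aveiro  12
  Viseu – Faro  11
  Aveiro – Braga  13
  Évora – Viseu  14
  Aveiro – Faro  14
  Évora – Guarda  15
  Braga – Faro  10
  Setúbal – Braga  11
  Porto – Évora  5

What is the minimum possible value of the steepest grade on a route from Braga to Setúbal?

10

A few of the Braga→Setúbal routes:
Braga - Aveiro - Évora - Porto - Viseu - Faro - Setúbal: max(13, 13, 5, 13, 11, 8) = 13
Braga - Aveiro - Leiria - Porto - Évora - Viseu - Faro - Setúbal: max(13, 12, 13, 5, 14, 11, 8) = 14
Braga - Aveiro - Faro - Setúbal: max(13, 14, 8) = 14
Braga - Setúbal: max(11) = 11
Braga - Aveiro - Leiria - Porto - Viseu - Faro - Setúbal: max(13, 12, 13, 13, 11, 8) = 13
Braga - Faro - Setúbal: max(10, 8) = 10
Smallest bottleneck: 10%.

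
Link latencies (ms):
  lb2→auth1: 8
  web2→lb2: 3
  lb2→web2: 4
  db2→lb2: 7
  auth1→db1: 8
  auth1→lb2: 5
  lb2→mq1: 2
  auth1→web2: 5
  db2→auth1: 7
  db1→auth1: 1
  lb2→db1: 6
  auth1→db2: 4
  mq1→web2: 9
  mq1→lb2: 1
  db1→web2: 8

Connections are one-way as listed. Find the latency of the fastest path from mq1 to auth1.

Candidate routes:
mq1-lb2-auth1: 1 + 8 = 9
mq1-web2-lb2-auth1: 9 + 3 + 8 = 20
mq1-lb2-db1-auth1: 1 + 6 + 1 = 8
mq1-web2-lb2-db1-auth1: 9 + 3 + 6 + 1 = 19
The minimum is 8 ms.

8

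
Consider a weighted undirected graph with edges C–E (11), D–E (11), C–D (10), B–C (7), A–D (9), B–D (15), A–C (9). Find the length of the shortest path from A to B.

Comparing a few candidate routes:
A -> D -> C -> B: 9 + 10 + 7 = 26
A -> C -> D -> B: 9 + 10 + 15 = 34
A -> D -> B: 9 + 15 = 24
A -> C -> B: 9 + 7 = 16
Shortest: 16.

16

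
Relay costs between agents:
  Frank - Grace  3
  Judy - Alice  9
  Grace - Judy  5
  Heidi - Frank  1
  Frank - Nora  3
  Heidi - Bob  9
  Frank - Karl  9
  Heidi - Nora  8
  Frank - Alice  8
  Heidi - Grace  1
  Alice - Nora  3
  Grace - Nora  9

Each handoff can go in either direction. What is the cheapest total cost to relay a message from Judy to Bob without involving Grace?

Comparing a few candidate routes:
Judy - Alice - Nora - Frank - Heidi - Bob: 9 + 3 + 3 + 1 + 9 = 25
Judy - Alice - Nora - Heidi - Bob: 9 + 3 + 8 + 9 = 29
Judy - Alice - Frank - Heidi - Bob: 9 + 8 + 1 + 9 = 27
Best route has total 25.

25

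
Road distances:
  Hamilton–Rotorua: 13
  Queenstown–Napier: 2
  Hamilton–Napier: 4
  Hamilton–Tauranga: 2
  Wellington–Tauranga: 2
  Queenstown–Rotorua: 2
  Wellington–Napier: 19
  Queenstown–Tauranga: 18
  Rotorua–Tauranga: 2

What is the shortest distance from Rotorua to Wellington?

Some routes from Rotorua to Wellington:
Rotorua→Queenstown→Napier→Hamilton→Tauranga→Wellington: 2 + 2 + 4 + 2 + 2 = 12
Rotorua→Tauranga→Wellington: 2 + 2 = 4
Rotorua→Hamilton→Tauranga→Wellington: 13 + 2 + 2 = 17
Rotorua→Queenstown→Tauranga→Wellington: 2 + 18 + 2 = 22
The minimum is 4.

4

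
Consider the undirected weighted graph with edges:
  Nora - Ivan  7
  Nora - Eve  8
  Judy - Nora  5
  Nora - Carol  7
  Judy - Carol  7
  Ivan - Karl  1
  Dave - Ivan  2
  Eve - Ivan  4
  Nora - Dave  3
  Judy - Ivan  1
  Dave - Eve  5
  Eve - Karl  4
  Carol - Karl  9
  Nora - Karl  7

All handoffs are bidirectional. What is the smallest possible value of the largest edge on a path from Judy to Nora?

A few of the Judy→Nora routes:
Judy - Ivan - Eve - Dave - Nora: max(1, 4, 5, 3) = 5
Judy - Ivan - Dave - Nora: max(1, 2, 3) = 3
Judy - Ivan - Karl - Eve - Dave - Nora: max(1, 1, 4, 5, 3) = 5
Smallest bottleneck: 3.

3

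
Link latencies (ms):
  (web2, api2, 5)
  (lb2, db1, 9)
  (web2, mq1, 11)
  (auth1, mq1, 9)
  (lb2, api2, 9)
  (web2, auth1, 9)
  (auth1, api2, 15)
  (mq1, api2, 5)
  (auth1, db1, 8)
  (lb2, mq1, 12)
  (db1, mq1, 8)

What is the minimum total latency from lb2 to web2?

14

A few of the lb2→web2 routes:
lb2 -> db1 -> auth1 -> web2: 9 + 8 + 9 = 26
lb2 -> mq1 -> api2 -> web2: 12 + 5 + 5 = 22
lb2 -> mq1 -> web2: 12 + 11 = 23
lb2 -> db1 -> mq1 -> api2 -> web2: 9 + 8 + 5 + 5 = 27
lb2 -> api2 -> mq1 -> web2: 9 + 5 + 11 = 25
lb2 -> api2 -> web2: 9 + 5 = 14
The minimum is 14 ms.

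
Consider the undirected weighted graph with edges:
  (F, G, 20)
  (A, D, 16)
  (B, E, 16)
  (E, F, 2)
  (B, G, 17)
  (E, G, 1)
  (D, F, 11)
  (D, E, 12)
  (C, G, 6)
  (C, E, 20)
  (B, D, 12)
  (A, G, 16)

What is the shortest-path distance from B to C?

Some routes from B to C:
B→E→C: 16 + 20 = 36
B→D→E→G→C: 12 + 12 + 1 + 6 = 31
B→E→G→C: 16 + 1 + 6 = 23
B→D→F→E→G→C: 12 + 11 + 2 + 1 + 6 = 32
B→G→E→C: 17 + 1 + 20 = 38
B→G→C: 17 + 6 = 23
The minimum is 23.

23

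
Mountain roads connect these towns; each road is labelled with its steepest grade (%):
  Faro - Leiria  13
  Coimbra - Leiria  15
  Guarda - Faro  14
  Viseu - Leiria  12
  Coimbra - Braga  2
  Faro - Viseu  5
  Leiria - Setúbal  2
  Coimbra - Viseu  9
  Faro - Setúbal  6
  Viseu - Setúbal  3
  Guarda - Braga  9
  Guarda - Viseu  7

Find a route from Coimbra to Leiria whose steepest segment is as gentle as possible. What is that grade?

A few of the Coimbra→Leiria routes:
Coimbra-Viseu-Setúbal-Leiria: max(9, 3, 2) = 9
Coimbra-Viseu-Faro-Setúbal-Leiria: max(9, 5, 6, 2) = 9
Coimbra-Braga-Guarda-Viseu-Leiria: max(2, 9, 7, 12) = 12
Coimbra-Braga-Guarda-Viseu-Faro-Setúbal-Leiria: max(2, 9, 7, 5, 6, 2) = 9
Coimbra-Viseu-Leiria: max(9, 12) = 12
Coimbra-Braga-Guarda-Viseu-Setúbal-Leiria: max(2, 9, 7, 3, 2) = 9
Smallest bottleneck: 9%.

9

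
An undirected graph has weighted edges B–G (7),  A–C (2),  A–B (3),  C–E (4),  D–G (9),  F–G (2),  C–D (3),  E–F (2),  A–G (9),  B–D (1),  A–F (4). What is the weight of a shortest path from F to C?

6

Some routes from F to C:
F-A-B-D-C: 4 + 3 + 1 + 3 = 11
F-A-C: 4 + 2 = 6
F-E-C: 2 + 4 = 6
F-G-B-D-C: 2 + 7 + 1 + 3 = 13
Best route has total 6.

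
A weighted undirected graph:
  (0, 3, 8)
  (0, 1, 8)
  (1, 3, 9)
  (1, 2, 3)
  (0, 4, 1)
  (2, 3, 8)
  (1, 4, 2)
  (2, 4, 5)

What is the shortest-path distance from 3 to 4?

A few of the 3→4 routes:
3-2-1-4: 8 + 3 + 2 = 13
3-0-4: 8 + 1 = 9
3-1-4: 9 + 2 = 11
3-2-4: 8 + 5 = 13
Shortest: 9.

9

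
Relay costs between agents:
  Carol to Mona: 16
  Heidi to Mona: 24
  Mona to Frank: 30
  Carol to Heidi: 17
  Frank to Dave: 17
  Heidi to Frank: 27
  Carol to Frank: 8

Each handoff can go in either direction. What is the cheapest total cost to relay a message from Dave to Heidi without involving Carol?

44

Paths from Dave to Heidi avoiding Carol:
Dave → Frank → Mona → Heidi: 17 + 30 + 24 = 71
Dave → Frank → Heidi: 17 + 27 = 44
The minimum is 44.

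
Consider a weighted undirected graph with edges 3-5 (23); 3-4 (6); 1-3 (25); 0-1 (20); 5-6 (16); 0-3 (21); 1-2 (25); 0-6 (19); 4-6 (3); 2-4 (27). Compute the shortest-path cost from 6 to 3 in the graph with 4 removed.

Paths from 6 to 3 avoiding 4:
6 -> 0 -> 1 -> 3: 19 + 20 + 25 = 64
6 -> 5 -> 3: 16 + 23 = 39
6 -> 0 -> 3: 19 + 21 = 40
The minimum is 39.

39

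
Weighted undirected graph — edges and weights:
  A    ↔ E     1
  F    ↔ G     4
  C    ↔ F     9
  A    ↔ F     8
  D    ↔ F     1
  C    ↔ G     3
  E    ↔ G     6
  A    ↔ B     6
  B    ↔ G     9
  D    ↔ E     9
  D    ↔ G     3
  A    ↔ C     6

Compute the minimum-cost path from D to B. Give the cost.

Comparing a few candidate routes:
D - F - A - B: 1 + 8 + 6 = 15
D - G - E - A - B: 3 + 6 + 1 + 6 = 16
D - E - A - B: 9 + 1 + 6 = 16
D - G - C - A - B: 3 + 3 + 6 + 6 = 18
D - F - G - B: 1 + 4 + 9 = 14
D - G - B: 3 + 9 = 12
Shortest: 12.

12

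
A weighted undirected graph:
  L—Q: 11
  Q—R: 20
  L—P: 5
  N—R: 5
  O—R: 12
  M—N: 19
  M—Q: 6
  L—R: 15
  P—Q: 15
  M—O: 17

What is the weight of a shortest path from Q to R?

Routes from Q to R:
Q→P→L→R: 15 + 5 + 15 = 35
Q→R: 20
Q→M→N→R: 6 + 19 + 5 = 30
Q→M→O→R: 6 + 17 + 12 = 35
Q→L→R: 11 + 15 = 26
The minimum is 20.

20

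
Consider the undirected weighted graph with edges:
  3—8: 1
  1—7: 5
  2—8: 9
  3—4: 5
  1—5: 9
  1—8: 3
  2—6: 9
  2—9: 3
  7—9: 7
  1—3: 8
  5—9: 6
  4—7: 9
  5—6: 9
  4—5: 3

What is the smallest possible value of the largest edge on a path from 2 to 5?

6

Comparing a few candidate routes:
2-9-7-1-8-3-4-5: max(3, 7, 5, 3, 1, 5, 3) = 7
2-9-7-1-3-4-5: max(3, 7, 5, 8, 5, 3) = 8
2-9-5: max(3, 6) = 6
Smallest bottleneck: 6.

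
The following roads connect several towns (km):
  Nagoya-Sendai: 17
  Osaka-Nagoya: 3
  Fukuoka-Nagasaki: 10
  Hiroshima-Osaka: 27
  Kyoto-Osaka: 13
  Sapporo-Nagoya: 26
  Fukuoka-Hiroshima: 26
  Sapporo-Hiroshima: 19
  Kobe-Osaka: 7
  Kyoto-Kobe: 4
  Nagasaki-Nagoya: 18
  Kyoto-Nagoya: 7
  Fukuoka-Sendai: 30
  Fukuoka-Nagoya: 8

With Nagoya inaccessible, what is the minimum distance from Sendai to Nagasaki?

40

Paths from Sendai to Nagasaki avoiding Nagoya:
Sendai→Fukuoka→Nagasaki: 30 + 10 = 40
Shortest: 40 km.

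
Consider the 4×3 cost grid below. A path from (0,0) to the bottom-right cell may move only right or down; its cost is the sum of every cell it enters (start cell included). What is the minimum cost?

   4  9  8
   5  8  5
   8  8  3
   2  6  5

30

Best path: (0,0) (1,0) (1,1) (1,2) (2,2) (3,2)
Cost: 4 + 5 + 8 + 5 + 3 + 5 = 30
(Top row then right column would cost 34.)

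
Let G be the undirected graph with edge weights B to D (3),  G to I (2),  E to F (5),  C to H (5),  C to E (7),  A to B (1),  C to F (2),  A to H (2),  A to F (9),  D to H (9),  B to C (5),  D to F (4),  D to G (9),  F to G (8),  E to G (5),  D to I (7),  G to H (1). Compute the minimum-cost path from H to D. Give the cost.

Comparing a few candidate routes:
H -> A -> B -> D: 2 + 1 + 3 = 6
H -> D: 9
H -> G -> I -> D: 1 + 2 + 7 = 10
H -> C -> F -> D: 5 + 2 + 4 = 11
H -> G -> D: 1 + 9 = 10
Shortest: 6.

6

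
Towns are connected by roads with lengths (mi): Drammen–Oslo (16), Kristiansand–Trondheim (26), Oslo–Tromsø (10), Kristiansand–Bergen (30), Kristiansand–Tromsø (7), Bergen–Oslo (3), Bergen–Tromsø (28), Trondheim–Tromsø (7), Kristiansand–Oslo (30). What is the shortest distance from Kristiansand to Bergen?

20

Checking several routes:
Kristiansand→Oslo→Bergen: 30 + 3 = 33
Kristiansand→Tromsø→Oslo→Bergen: 7 + 10 + 3 = 20
Kristiansand→Bergen: 30
Kristiansand→Trondheim→Tromsø→Oslo→Bergen: 26 + 7 + 10 + 3 = 46
Kristiansand→Trondheim→Tromsø→Bergen: 26 + 7 + 28 = 61
Kristiansand→Tromsø→Bergen: 7 + 28 = 35
The minimum is 20 mi.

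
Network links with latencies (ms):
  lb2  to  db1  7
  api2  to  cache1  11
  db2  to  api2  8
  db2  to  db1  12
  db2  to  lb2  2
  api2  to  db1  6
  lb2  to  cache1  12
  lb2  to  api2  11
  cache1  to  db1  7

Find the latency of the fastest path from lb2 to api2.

10

Some routes from lb2 to api2:
lb2-db1-api2: 7 + 6 = 13
lb2-db2-db1-api2: 2 + 12 + 6 = 20
lb2-api2: 11
lb2-cache1-api2: 12 + 11 = 23
lb2-db2-api2: 2 + 8 = 10
lb2-cache1-db1-api2: 12 + 7 + 6 = 25
The minimum is 10 ms.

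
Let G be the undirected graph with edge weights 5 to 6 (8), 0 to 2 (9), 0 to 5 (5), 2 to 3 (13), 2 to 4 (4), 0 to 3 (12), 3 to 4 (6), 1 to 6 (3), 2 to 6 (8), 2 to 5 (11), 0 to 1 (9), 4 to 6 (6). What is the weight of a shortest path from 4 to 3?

6

Comparing a few candidate routes:
4 - 6 - 2 - 3: 6 + 8 + 13 = 27
4 - 2 - 3: 4 + 13 = 17
4 - 3: 6
4 - 6 - 1 - 0 - 3: 6 + 3 + 9 + 12 = 30
4 - 2 - 0 - 3: 4 + 9 + 12 = 25
Shortest: 6.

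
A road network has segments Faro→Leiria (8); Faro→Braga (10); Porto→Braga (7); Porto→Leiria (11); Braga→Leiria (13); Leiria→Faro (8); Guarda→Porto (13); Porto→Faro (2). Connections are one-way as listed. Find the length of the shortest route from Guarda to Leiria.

Routes from Guarda to Leiria:
Guarda - Porto - Leiria: 13 + 11 = 24
Guarda - Porto - Faro - Braga - Leiria: 13 + 2 + 10 + 13 = 38
Guarda - Porto - Braga - Leiria: 13 + 7 + 13 = 33
Guarda - Porto - Faro - Leiria: 13 + 2 + 8 = 23
Shortest: 23 km.

23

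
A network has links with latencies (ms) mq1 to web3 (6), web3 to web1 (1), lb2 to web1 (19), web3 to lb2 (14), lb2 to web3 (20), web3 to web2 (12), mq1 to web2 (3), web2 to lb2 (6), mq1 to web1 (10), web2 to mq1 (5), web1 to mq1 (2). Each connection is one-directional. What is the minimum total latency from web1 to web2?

Routes from web1 to web2:
web1 -> mq1 -> web3 -> web2: 2 + 6 + 12 = 20
web1 -> mq1 -> web2: 2 + 3 = 5
Shortest: 5 ms.

5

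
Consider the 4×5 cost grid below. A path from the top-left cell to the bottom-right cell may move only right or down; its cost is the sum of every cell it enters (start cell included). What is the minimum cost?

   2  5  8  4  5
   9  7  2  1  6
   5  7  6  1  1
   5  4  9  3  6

25

Take (0,0) -> (0,1) -> (1,1) -> (1,2) -> (1,3) -> (2,3) -> (2,4) -> (3,4) for a total of 2 + 5 + 7 + 2 + 1 + 1 + 1 + 6 = 25.
(Top row then right column would cost 37.)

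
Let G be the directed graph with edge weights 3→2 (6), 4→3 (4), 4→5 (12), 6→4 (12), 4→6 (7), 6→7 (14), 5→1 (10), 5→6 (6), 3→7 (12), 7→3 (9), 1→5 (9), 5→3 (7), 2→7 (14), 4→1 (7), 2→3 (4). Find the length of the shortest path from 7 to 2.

Paths from 7 to 2:
7 → 3 → 2: 9 + 6 = 15
Best route has total 15.

15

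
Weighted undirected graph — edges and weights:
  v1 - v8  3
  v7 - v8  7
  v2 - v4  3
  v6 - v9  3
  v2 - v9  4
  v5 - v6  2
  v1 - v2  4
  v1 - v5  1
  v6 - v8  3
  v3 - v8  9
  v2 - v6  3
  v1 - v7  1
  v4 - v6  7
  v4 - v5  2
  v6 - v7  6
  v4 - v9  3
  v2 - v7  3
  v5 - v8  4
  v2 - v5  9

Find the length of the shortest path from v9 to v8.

Checking several routes:
v9 - v4 - v5 - v1 - v8: 3 + 2 + 1 + 3 = 9
v9 - v4 - v5 - v8: 3 + 2 + 4 = 9
v9 - v4 - v5 - v6 - v8: 3 + 2 + 2 + 3 = 10
v9 - v6 - v5 - v8: 3 + 2 + 4 = 9
v9 - v6 - v8: 3 + 3 = 6
v9 - v6 - v5 - v1 - v8: 3 + 2 + 1 + 3 = 9
The minimum is 6.

6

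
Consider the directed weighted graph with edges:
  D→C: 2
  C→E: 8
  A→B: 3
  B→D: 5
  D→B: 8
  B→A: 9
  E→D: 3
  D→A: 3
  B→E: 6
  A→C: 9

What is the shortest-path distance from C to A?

14

Candidate routes:
C -> E -> D -> A: 8 + 3 + 3 = 14
C -> E -> D -> B -> A: 8 + 3 + 8 + 9 = 28
Shortest: 14.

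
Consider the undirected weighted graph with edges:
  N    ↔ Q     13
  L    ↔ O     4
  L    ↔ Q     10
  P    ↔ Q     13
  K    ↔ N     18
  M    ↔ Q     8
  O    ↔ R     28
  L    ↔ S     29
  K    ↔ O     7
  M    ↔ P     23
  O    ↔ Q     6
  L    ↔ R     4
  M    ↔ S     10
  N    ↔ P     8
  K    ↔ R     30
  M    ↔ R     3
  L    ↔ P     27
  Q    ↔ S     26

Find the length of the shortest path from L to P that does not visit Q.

Comparing a few candidate routes:
L - R - M - P: 4 + 3 + 23 = 30
L - P: 27
L - S - M - P: 29 + 10 + 23 = 62
L - O - R - M - P: 4 + 28 + 3 + 23 = 58
L - R - K - N - P: 4 + 30 + 18 + 8 = 60
L - O - K - N - P: 4 + 7 + 18 + 8 = 37
Shortest: 27.

27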